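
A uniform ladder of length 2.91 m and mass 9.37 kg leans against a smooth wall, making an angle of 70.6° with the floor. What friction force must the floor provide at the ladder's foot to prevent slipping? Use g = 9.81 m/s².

Sum moments about the foot of the ladder (the floor normal and friction both act there and drop out).
Ladder weight 9.37×9.81 = 91.92 N acts at 1.455 m along the ladder; its horizontal arm is 1.455·cos70.6° = 0.4833 m → τ = 44.42 N·m clockwise.
Wall normal N acts horizontally at the top; its moment arm is the height L sinθ = 2.91·sin70.6° = 2.745 m, counterclockwise.
Setting net torque to zero: N × 2.745 = 44.42 → N = 16.2 N.
ΣFx = 0: friction at the foot balances the wall's push, so f = N_wall = 16.2 N.

f ≈ 16.2 N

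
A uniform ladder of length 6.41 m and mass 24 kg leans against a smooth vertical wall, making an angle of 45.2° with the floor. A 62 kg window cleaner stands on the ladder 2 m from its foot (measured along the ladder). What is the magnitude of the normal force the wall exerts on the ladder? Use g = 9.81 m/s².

N_wall ≈ 305 N

Choose the foot of the ladder as the axis so the floor normal and friction both act there and drop out.
Ladder weight 24×9.81 = 235.4 N acts at 3.205 m along the ladder; its horizontal arm is 3.205·cos45.2° = 2.258 m → τ = 531.5 N·m clockwise.
Window cleaner: 62×9.81 = 608.2 N at 2 m → arm 1.409 m → τ = 857 N·m clockwise.
Wall normal N acts horizontally at the top; its moment arm is the height L sinθ = 6.41·sin45.2° = 4.548 m, counterclockwise.
For rotational equilibrium, N × 4.548 = 1388, so N = 305 N.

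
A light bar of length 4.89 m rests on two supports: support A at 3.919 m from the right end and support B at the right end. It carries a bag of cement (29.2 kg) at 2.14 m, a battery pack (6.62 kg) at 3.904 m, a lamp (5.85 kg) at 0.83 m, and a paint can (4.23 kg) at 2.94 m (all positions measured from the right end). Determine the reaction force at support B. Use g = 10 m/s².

R_B ≈ 189 N

About support A:
Bag of cement: 29.2 × 10 = 292 N down at 2.14 m → arm 1.779 m, τ = 292 × 1.779 = 519.5 N·m clockwise.
Battery pack: 6.62 × 10 = 66.2 N down at 3.904 m → arm 0.015 m, τ = 66.2 × 0.015 = 0.993 N·m clockwise.
Lamp: 5.85 × 10 = 58.5 N down at 0.83 m → arm 3.089 m, τ = 58.5 × 3.089 = 180.7 N·m clockwise.
Paint can: 4.23 × 10 = 42.3 N down at 2.94 m → arm 0.979 m, τ = 42.3 × 0.979 = 41.41 N·m clockwise.
Net load moment about support A = 742.6 N·m clockwise.
Reaction R at support B is upward at 0 m, arm 3.919 m → moment R × 3.919 counterclockwise.
For rotational equilibrium, R × 3.919 = 742.6, so R = 189 N.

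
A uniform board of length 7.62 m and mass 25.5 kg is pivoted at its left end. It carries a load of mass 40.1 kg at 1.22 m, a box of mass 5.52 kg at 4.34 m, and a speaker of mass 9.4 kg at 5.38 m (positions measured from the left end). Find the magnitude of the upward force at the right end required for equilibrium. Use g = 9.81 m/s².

F ≈ 284 N

Taking torques about the left end:
Beam weight: 25.5 × 9.81 = 250.2 N down at 3.81 m → arm 3.81 m, τ = 250.2 × 3.81 = 953.3 N·m clockwise.
Load: 40.1 × 9.81 = 393.4 N down at 1.22 m → arm 1.22 m, τ = 393.4 × 1.22 = 479.9 N·m clockwise.
Box: 5.52 × 9.81 = 54.15 N down at 4.34 m → arm 4.34 m, τ = 54.15 × 4.34 = 235 N·m clockwise.
Speaker: 9.4 × 9.81 = 92.21 N down at 5.38 m → arm 5.38 m, τ = 92.21 × 5.38 = 496.1 N·m clockwise.
Net moment of the loads = 2164 N·m clockwise.
The upward force F acts at the right end, arm 7.62 m, giving F × 7.62 counterclockwise.
For rotational equilibrium, F × 7.62 = 2164, so F = 2164 / 7.62 = 284 N.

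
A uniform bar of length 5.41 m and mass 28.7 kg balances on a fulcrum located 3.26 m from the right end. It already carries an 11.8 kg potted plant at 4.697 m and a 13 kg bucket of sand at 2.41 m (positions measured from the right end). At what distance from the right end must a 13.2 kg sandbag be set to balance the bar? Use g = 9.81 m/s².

Sum moments about the fulcrum (at 3.26 m from the right end) (the support reaction has zero arm there).
Beam weight: 28.7 × 9.81 = 281.5 N down at 2.705 m → arm 0.555 m, τ = 281.5 × 0.555 = 156.2 N·m clockwise.
Potted plant: 11.8 × 9.81 = 115.8 N down at 4.697 m → arm 1.437 m, τ = 115.8 × 1.437 = 166.4 N·m counterclockwise.
Bucket of sand: 13 × 9.81 = 127.5 N down at 2.41 m → arm 0.85 m, τ = 127.5 × 0.85 = 108.4 N·m clockwise.
Net moment of existing loads = 98.2 N·m clockwise.
The sandbag weighs 13.2 × 9.81 = 129.5 N and must supply an equal counterclockwise moment, so its lever arm about the fulcrum is 98.2 / 129.5 = 0.758 m.
That puts it at 3.26 + 0.758 = 4.02 m from the right end.

x ≈ 4.02 m from the right end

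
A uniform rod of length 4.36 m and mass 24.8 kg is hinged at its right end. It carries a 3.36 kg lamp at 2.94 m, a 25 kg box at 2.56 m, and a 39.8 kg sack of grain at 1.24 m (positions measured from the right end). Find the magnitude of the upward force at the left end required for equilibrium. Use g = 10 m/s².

Take moments about the right end.
Beam weight: 24.8 × 10 = 248 N down at 2.18 m → arm 2.18 m, τ = 248 × 2.18 = 540.6 N·m counterclockwise.
Lamp: 3.36 × 10 = 33.6 N down at 2.94 m → arm 2.94 m, τ = 33.6 × 2.94 = 98.78 N·m counterclockwise.
Box: 25 × 10 = 250 N down at 2.56 m → arm 2.56 m, τ = 250 × 2.56 = 640 N·m counterclockwise.
Sack of grain: 39.8 × 10 = 398 N down at 1.24 m → arm 1.24 m, τ = 398 × 1.24 = 493.5 N·m counterclockwise.
Net moment of the loads = 1773 N·m counterclockwise.
The upward force F acts at the left end, arm 4.36 m, giving F × 4.36 clockwise.
Setting net torque to zero: F × 4.36 = 1773 → F = 1773 / 4.36 = 407 N.

F ≈ 407 N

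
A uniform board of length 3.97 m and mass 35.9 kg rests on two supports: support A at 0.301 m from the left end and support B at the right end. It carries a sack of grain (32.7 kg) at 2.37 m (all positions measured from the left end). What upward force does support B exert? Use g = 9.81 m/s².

Take moments about support A.
Beam weight: 35.9 × 9.81 = 352.2 N down at 1.985 m → arm 1.684 m, τ = 352.2 × 1.684 = 593.1 N·m clockwise.
Sack of grain: 32.7 × 9.81 = 320.8 N down at 2.37 m → arm 2.069 m, τ = 320.8 × 2.069 = 663.7 N·m clockwise.
Net load moment about support A = 1257 N·m clockwise.
Reaction R at support B is upward at 3.97 m, arm 3.669 m → moment R × 3.669 counterclockwise.
Setting net torque to zero: R × 3.669 = 1257 → R = 343 N.

R_B ≈ 343 N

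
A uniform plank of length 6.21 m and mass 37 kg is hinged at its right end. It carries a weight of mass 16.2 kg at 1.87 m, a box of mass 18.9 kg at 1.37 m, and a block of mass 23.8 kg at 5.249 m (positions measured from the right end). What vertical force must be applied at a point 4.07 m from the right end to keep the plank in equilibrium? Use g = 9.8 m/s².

Sum moments about the right end (the unknown pivot reaction has zero arm there).
Beam weight: 37 × 9.8 = 362.6 N down at 3.105 m → arm 3.105 m, τ = 362.6 × 3.105 = 1126 N·m counterclockwise.
Weight: 16.2 × 9.8 = 158.8 N down at 1.87 m → arm 1.87 m, τ = 158.8 × 1.87 = 297 N·m counterclockwise.
Box: 18.9 × 9.8 = 185.2 N down at 1.37 m → arm 1.37 m, τ = 185.2 × 1.37 = 253.7 N·m counterclockwise.
Block: 23.8 × 9.8 = 233.2 N down at 5.249 m → arm 5.249 m, τ = 233.2 × 5.249 = 1224 N·m counterclockwise.
Net moment of the loads = 2901 N·m counterclockwise.
The upward force F acts at a point 4.07 m from the right end, arm 4.07 m, giving F × 4.07 clockwise.
Balancing moments: F × 4.07 = 2901, giving F = 2901 / 4.07 = 713 N.

F ≈ 713 N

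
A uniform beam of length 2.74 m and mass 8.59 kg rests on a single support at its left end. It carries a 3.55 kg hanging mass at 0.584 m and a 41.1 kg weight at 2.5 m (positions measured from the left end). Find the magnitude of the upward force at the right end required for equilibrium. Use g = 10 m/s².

F ≈ 426 N

Take moments about the left end.
Beam weight: 8.59 × 10 = 85.9 N down at 1.37 m → arm 1.37 m, τ = 85.9 × 1.37 = 117.7 N·m clockwise.
Hanging mass: 3.55 × 10 = 35.5 N down at 0.584 m → arm 0.584 m, τ = 35.5 × 0.584 = 20.73 N·m clockwise.
Weight: 41.1 × 10 = 411 N down at 2.5 m → arm 2.5 m, τ = 411 × 2.5 = 1028 N·m clockwise.
Net moment of the loads = 1166 N·m clockwise.
The upward force F acts at the right end, arm 2.74 m, giving F × 2.74 counterclockwise.
Setting net torque to zero: F × 2.74 = 1166 → F = 1166 / 2.74 = 426 N.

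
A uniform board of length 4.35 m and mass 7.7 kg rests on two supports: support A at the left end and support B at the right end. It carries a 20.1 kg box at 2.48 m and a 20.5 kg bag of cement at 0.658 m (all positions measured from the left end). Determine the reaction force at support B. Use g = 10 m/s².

R_B ≈ 184 N

Choose support A as the axis so its reaction then has zero moment arm.
Beam weight: 7.7 × 10 = 77 N down at 2.175 m → arm 2.175 m, τ = 77 × 2.175 = 167.5 N·m clockwise.
Box: 20.1 × 10 = 201 N down at 2.48 m → arm 2.48 m, τ = 201 × 2.48 = 498.5 N·m clockwise.
Bag of cement: 20.5 × 10 = 205 N down at 0.658 m → arm 0.658 m, τ = 205 × 0.658 = 134.9 N·m clockwise.
Net load moment about support A = 800.9 N·m clockwise.
Reaction R at support B is upward at 4.35 m, arm 4.35 m → moment R × 4.35 counterclockwise.
For rotational equilibrium, R × 4.35 = 800.9, so R = 184 N.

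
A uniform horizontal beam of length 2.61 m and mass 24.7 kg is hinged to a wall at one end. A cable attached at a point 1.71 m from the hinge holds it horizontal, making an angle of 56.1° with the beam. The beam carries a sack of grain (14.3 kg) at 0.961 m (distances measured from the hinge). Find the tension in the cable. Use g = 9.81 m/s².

T ≈ 318 N

About the hinge:
Beam weight: 24.7 × 9.81 = 242.3 N down at 1.305 m → arm 1.305 m, τ = 242.3 × 1.305 = 316.2 N·m clockwise.
Sack of grain: 14.3 × 9.81 = 140.3 N down at 0.961 m → arm 0.961 m, τ = 140.3 × 0.961 = 134.8 N·m clockwise.
Total clockwise load moment = 451 N·m.
The cable tension T acts at 1.71 m; only its component perpendicular to the beam, T sinθ, produces torque. sin 56.1° = 0.83.
Balancing moments: T × 1.71 × 0.83 = 451, giving T = 451 / 1.419 = 318 N.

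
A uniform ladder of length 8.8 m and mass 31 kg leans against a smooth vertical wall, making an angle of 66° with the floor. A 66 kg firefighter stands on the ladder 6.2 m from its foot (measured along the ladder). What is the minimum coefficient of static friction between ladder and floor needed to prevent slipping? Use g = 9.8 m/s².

μ_min ≈ 0.285

Choose the foot of the ladder as the axis so the floor normal and friction both act there and drop out.
Ladder weight 31×9.8 = 303.8 N acts at 4.4 m along the ladder; its horizontal arm is 4.4·cos66° = 1.79 m → τ = 543.8 N·m clockwise.
Firefighter: 66×9.8 = 646.8 N at 6.2 m → arm 2.522 m → τ = 1631 N·m clockwise.
Wall normal N acts horizontally at the top; its moment arm is the height L sinθ = 8.8·sin66° = 8.039 m, counterclockwise.
Στ = 0 ⇒ N × 8.039 = 2175 ⇒ N = 270.6 N.
ΣFx = 0 ⇒ f = N_wall = 270.6 N. ΣFy = 0 ⇒ N_floor = 950.6 N.
μ_min = f / N_floor = 270.6 / 950.6 = 0.285.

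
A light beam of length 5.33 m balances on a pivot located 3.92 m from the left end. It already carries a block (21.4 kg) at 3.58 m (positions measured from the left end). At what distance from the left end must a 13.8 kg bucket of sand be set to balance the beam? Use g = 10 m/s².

Take moments about the pivot (at 3.92 m from the left end).
Block: 21.4 × 10 = 214 N down at 3.58 m → arm 0.34 m, τ = 214 × 0.34 = 72.76 N·m counterclockwise.
Net moment of existing loads = 72.76 N·m counterclockwise.
The bucket of sand weighs 13.8 × 10 = 138 N and must supply an equal clockwise moment, so its lever arm about the pivot is 72.76 / 138 = 0.527 m.
That puts it at 3.92 + 0.527 = 4.45 m from the left end.

x ≈ 4.45 m from the left end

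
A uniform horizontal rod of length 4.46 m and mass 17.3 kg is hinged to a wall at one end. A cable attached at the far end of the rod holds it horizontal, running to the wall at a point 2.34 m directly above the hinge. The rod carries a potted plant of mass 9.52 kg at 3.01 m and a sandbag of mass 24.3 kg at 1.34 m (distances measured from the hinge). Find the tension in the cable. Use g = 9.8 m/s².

Taking torques about the hinge:
Beam weight: 17.3 × 9.8 = 169.5 N down at 2.23 m → arm 2.23 m, τ = 169.5 × 2.23 = 378 N·m clockwise.
Potted plant: 9.52 × 9.8 = 93.3 N down at 3.01 m → arm 3.01 m, τ = 93.3 × 3.01 = 280.8 N·m clockwise.
Sandbag: 24.3 × 9.8 = 238.1 N down at 1.34 m → arm 1.34 m, τ = 238.1 × 1.34 = 319.1 N·m clockwise.
Total clockwise load moment = 977.9 N·m.
The cable tension T acts at 4.46 m; only its component perpendicular to the rod, T sinθ, produces torque. sinθ = h/√(h²+d²) = 2.34/√(2.34²+4.46²) = 0.4646.
Setting net torque to zero: T × 4.46 × 0.4646 = 977.9 → T = 977.9 / 2.072 = 472 N.

T ≈ 472 N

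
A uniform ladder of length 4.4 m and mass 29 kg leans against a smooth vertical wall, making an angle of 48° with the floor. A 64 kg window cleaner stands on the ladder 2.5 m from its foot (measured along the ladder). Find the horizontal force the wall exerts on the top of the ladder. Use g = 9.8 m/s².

Taking torques about the foot of the ladder:
Ladder weight 29×9.8 = 284.2 N acts at 2.2 m along the ladder; its horizontal arm is 2.2·cos48° = 1.472 m → τ = 418.3 N·m clockwise.
Window cleaner: 64×9.8 = 627.2 N at 2.5 m → arm 1.673 m → τ = 1049 N·m clockwise.
Wall normal N acts horizontally at the top; its moment arm is the height L sinθ = 4.4·sin48° = 3.27 m, counterclockwise.
For rotational equilibrium, N × 3.27 = 1467, so N = 449 N.

N_wall ≈ 449 N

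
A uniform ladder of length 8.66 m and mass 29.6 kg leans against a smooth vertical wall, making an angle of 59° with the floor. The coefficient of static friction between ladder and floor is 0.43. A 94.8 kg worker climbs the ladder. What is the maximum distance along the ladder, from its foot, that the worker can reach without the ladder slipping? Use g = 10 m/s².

Taking torques about the foot of the ladder:
Ladder weight 29.6×10 = 296 N acts at 4.33 m along the ladder; its horizontal arm is 4.33·cos59° = 2.23 m → τ = 660.1 N·m clockwise.
Worker weight 94.8×10 = 948 N at distance d → arm d·cos59° → τ = 948·d·0.515 clockwise.
Wall normal N at the top has arm L sinθ = 7.423 m counterclockwise, so Στ = 0 gives N·7.423 = 660.1 + 488.2·d.
ΣFy = 0 ⇒ N_floor = 1244 N, so the maximum friction is μ_s·N_floor = 0.43×1244 = 534.9 N. ΣFx = 0 ⇒ N_wall = f, so at the slipping point N = 534.9 N.
Substituting: 534.9×7.423 = 660.1 + 488.2·d ⇒ d = (3971 − 660.1) / 488.2 = 6.78 m.

d ≈ 6.78 m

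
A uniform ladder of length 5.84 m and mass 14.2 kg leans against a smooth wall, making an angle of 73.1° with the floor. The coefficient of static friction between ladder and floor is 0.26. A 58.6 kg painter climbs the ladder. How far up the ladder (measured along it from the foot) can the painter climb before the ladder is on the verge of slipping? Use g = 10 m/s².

d ≈ 5.5 m

About the foot of the ladder:
Ladder weight 14.2×10 = 142 N acts at 2.92 m along the ladder; its horizontal arm is 2.92·cos73.1° = 0.8489 m → τ = 120.5 N·m clockwise.
Painter weight 58.6×10 = 586 N at distance d → arm d·cos73.1° → τ = 586·d·0.2907 clockwise.
Wall normal N at the top has arm L sinθ = 5.588 m counterclockwise, so Στ = 0 gives N·5.588 = 120.5 + 170.4·d.
ΣFy = 0 ⇒ N_floor = 728 N, so the maximum friction is μ_s·N_floor = 0.26×728 = 189.3 N. ΣFx = 0 ⇒ N_wall = f, so at the slipping point N = 189.3 N.
Substituting: 189.3×5.588 = 120.5 + 170.4·d ⇒ d = (1058 − 120.5) / 170.4 = 5.5 m.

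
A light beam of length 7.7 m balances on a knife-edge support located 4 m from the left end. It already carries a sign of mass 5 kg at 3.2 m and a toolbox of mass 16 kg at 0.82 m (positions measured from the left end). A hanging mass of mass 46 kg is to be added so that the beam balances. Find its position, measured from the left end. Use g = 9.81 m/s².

x ≈ 5.19 m from the left end

Taking torques about the knife-edge support (at 4 m from the left end):
Sign: 5 × 9.81 = 49.05 N down at 3.2 m → arm 0.8 m, τ = 49.05 × 0.8 = 39.24 N·m counterclockwise.
Toolbox: 16 × 9.81 = 157 N down at 0.82 m → arm 3.18 m, τ = 157 × 3.18 = 499.3 N·m counterclockwise.
Net moment of existing loads = 538.5 N·m counterclockwise.
The hanging mass weighs 46 × 9.81 = 451.3 N and must supply an equal clockwise moment, so its lever arm about the knife-edge support is 538.5 / 451.3 = 1.19 m.
That puts it at 4 + 1.19 = 5.19 m from the left end.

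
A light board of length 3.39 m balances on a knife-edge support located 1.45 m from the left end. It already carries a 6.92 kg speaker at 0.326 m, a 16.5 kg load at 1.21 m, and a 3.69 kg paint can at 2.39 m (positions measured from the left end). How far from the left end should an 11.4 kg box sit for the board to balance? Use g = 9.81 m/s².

x ≈ 2.18 m from the left end

Taking torques about the knife-edge support (at 1.45 m from the left end):
Speaker: 6.92 × 9.81 = 67.89 N down at 0.326 m → arm 1.124 m, τ = 67.89 × 1.124 = 76.31 N·m counterclockwise.
Load: 16.5 × 9.81 = 161.9 N down at 1.21 m → arm 0.24 m, τ = 161.9 × 0.24 = 38.86 N·m counterclockwise.
Paint can: 3.69 × 9.81 = 36.2 N down at 2.39 m → arm 0.94 m, τ = 36.2 × 0.94 = 34.03 N·m clockwise.
Net moment of existing loads = 81.14 N·m counterclockwise.
The box weighs 11.4 × 9.81 = 111.8 N and must supply an equal clockwise moment, so its lever arm about the knife-edge support is 81.14 / 111.8 = 0.726 m.
That puts it at 1.45 + 0.726 = 2.18 m from the left end.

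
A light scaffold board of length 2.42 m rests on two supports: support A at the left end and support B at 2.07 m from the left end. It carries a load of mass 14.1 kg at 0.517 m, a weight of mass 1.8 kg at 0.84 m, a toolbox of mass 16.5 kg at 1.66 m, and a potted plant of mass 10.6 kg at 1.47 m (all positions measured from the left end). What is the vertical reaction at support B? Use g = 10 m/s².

Take moments about support A.
Load: 14.1 × 10 = 141 N down at 0.517 m → arm 0.517 m, τ = 141 × 0.517 = 72.9 N·m clockwise.
Weight: 1.8 × 10 = 18 N down at 0.84 m → arm 0.84 m, τ = 18 × 0.84 = 15.12 N·m clockwise.
Toolbox: 16.5 × 10 = 165 N down at 1.66 m → arm 1.66 m, τ = 165 × 1.66 = 273.9 N·m clockwise.
Potted plant: 10.6 × 10 = 106 N down at 1.47 m → arm 1.47 m, τ = 106 × 1.47 = 155.8 N·m clockwise.
Net load moment about support A = 517.7 N·m clockwise.
Reaction R at support B is upward at 2.07 m, arm 2.07 m → moment R × 2.07 counterclockwise.
Setting net torque to zero: R × 2.07 = 517.7 → R = 250 N.

R_B ≈ 250 N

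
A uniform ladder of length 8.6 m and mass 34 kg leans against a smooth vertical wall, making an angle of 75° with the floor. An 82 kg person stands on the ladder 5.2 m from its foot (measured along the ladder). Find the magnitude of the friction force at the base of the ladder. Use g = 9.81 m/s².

f ≈ 175 N

Sum moments about the foot of the ladder (the floor normal and friction both act there and drop out).
Ladder weight 34×9.81 = 333.5 N acts at 4.3 m along the ladder; its horizontal arm is 4.3·cos75° = 1.113 m → τ = 371.2 N·m clockwise.
Person: 82×9.81 = 804.4 N at 5.2 m → arm 1.346 m → τ = 1083 N·m clockwise.
Wall normal N acts horizontally at the top; its moment arm is the height L sinθ = 8.6·sin75° = 8.307 m, counterclockwise.
Setting net torque to zero: N × 8.307 = 1454 → N = 175 N.
ΣFx = 0: friction at the foot balances the wall's push, so f = N_wall = 175 N.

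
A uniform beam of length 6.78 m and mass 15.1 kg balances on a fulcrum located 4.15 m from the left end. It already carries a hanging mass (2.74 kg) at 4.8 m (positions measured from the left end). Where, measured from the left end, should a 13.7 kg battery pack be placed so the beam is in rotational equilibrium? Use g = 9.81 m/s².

x ≈ 4.86 m from the left end

About the fulcrum (at 4.15 m from the left end):
Beam weight: 15.1 × 9.81 = 148.1 N down at 3.39 m → arm 0.76 m, τ = 148.1 × 0.76 = 112.6 N·m counterclockwise.
Hanging mass: 2.74 × 9.81 = 26.88 N down at 4.8 m → arm 0.65 m, τ = 26.88 × 0.65 = 17.47 N·m clockwise.
Net moment of existing loads = 95.13 N·m counterclockwise.
The battery pack weighs 13.7 × 9.81 = 134.4 N and must supply an equal clockwise moment, so its lever arm about the fulcrum is 95.13 / 134.4 = 0.708 m.
That puts it at 4.15 + 0.708 = 4.86 m from the left end.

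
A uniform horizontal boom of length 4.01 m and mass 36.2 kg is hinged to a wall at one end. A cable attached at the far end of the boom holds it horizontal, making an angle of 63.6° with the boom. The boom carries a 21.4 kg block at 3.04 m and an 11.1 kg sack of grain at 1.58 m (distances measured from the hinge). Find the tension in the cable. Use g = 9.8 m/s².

T ≈ 423 N

Sum moments about the hinge (the unknown hinge reaction has zero arm there).
Beam weight: 36.2 × 9.8 = 354.8 N down at 2.005 m → arm 2.005 m, τ = 354.8 × 2.005 = 711.4 N·m clockwise.
Block: 21.4 × 9.8 = 209.7 N down at 3.04 m → arm 3.04 m, τ = 209.7 × 3.04 = 637.5 N·m clockwise.
Sack of grain: 11.1 × 9.8 = 108.8 N down at 1.58 m → arm 1.58 m, τ = 108.8 × 1.58 = 171.9 N·m clockwise.
Total clockwise load moment = 1521 N·m.
The cable tension T acts at 4.01 m; only its component perpendicular to the boom, T sinθ, produces torque. sin 63.6° = 0.8957.
Balancing moments: T × 4.01 × 0.8957 = 1521, giving T = 1521 / 3.592 = 423 N.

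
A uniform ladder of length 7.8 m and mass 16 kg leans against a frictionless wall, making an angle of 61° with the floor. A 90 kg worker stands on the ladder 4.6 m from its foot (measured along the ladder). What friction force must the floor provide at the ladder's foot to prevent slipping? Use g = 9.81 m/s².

About the foot of the ladder:
Ladder weight 16×9.81 = 157 N acts at 3.9 m along the ladder; its horizontal arm is 3.9·cos61° = 1.891 m → τ = 296.9 N·m clockwise.
Worker: 90×9.81 = 882.9 N at 4.6 m → arm 2.23 m → τ = 1969 N·m clockwise.
Wall normal N acts horizontally at the top; its moment arm is the height L sinθ = 7.8·sin61° = 6.822 m, counterclockwise.
Στ = 0 ⇒ N × 6.822 = 2266 ⇒ N = 332 N.
ΣFx = 0: friction at the foot balances the wall's push, so f = N_wall = 332 N.

f ≈ 332 N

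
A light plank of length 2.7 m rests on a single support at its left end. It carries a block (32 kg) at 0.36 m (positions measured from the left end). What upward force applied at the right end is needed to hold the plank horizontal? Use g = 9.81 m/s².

F ≈ 41.9 N

Taking torques about the left end:
Block: 32 × 9.81 = 313.9 N down at 0.36 m → arm 0.36 m, τ = 313.9 × 0.36 = 113 N·m clockwise.
Net moment of the loads = 113 N·m clockwise.
The upward force F acts at the right end, arm 2.7 m, giving F × 2.7 counterclockwise.
Setting net torque to zero: F × 2.7 = 113 → F = 113 / 2.7 = 41.9 N.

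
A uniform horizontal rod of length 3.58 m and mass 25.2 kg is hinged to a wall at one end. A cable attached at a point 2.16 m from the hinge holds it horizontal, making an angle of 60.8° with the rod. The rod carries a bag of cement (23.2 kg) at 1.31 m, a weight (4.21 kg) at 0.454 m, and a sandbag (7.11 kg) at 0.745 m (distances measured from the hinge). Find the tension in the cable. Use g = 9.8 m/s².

T ≈ 430 N

Taking torques about the hinge:
Beam weight: 25.2 × 9.8 = 247 N down at 1.79 m → arm 1.79 m, τ = 247 × 1.79 = 442.1 N·m clockwise.
Bag of cement: 23.2 × 9.8 = 227.4 N down at 1.31 m → arm 1.31 m, τ = 227.4 × 1.31 = 297.9 N·m clockwise.
Weight: 4.21 × 9.8 = 41.26 N down at 0.454 m → arm 0.454 m, τ = 41.26 × 0.454 = 18.73 N·m clockwise.
Sandbag: 7.11 × 9.8 = 69.68 N down at 0.745 m → arm 0.745 m, τ = 69.68 × 0.745 = 51.91 N·m clockwise.
Total clockwise load moment = 810.6 N·m.
The cable tension T acts at 2.16 m; only its component perpendicular to the rod, T sinθ, produces torque. sin 60.8° = 0.8729.
Setting net torque to zero: T × 2.16 × 0.8729 = 810.6 → T = 810.6 / 1.885 = 430 N.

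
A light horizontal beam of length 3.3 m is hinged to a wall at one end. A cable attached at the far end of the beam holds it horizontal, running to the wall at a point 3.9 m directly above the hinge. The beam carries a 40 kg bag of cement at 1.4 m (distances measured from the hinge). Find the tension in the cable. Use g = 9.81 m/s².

Sum moments about the hinge (the unknown hinge reaction has zero arm there).
Bag of cement: 40 × 9.81 = 392.4 N down at 1.4 m → arm 1.4 m, τ = 392.4 × 1.4 = 549.4 N·m clockwise.
Total clockwise load moment = 549.4 N·m.
The cable tension T acts at 3.3 m; only its component perpendicular to the beam, T sinθ, produces torque. sinθ = h/√(h²+d²) = 3.9/√(3.9²+3.3²) = 0.7634.
For rotational equilibrium, T × 3.3 × 0.7634 = 549.4, so T = 549.4 / 2.519 = 218 N.

T ≈ 218 N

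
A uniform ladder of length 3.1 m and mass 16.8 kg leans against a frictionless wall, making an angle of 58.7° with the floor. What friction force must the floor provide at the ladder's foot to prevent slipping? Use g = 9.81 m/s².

f ≈ 50.1 N

Take moments about the foot of the ladder.
Ladder weight 16.8×9.81 = 164.8 N acts at 1.55 m along the ladder; its horizontal arm is 1.55·cos58.7° = 0.8053 m → τ = 132.7 N·m clockwise.
Wall normal N acts horizontally at the top; its moment arm is the height L sinθ = 3.1·sin58.7° = 2.649 m, counterclockwise.
Στ = 0 ⇒ N × 2.649 = 132.7 ⇒ N = 50.1 N.
ΣFx = 0: friction at the foot balances the wall's push, so f = N_wall = 50.1 N.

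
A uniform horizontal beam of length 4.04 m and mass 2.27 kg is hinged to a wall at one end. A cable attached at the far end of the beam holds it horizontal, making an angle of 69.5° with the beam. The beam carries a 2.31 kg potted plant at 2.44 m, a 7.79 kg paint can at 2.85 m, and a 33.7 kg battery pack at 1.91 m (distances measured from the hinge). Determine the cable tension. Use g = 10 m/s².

T ≈ 256 N

About the hinge:
Beam weight: 2.27 × 10 = 22.7 N down at 2.02 m → arm 2.02 m, τ = 22.7 × 2.02 = 45.85 N·m clockwise.
Potted plant: 2.31 × 10 = 23.1 N down at 2.44 m → arm 2.44 m, τ = 23.1 × 2.44 = 56.36 N·m clockwise.
Paint can: 7.79 × 10 = 77.9 N down at 2.85 m → arm 2.85 m, τ = 77.9 × 2.85 = 222 N·m clockwise.
Battery pack: 33.7 × 10 = 337 N down at 1.91 m → arm 1.91 m, τ = 337 × 1.91 = 643.7 N·m clockwise.
Total clockwise load moment = 967.9 N·m.
The cable tension T acts at 4.04 m; only its component perpendicular to the beam, T sinθ, produces torque. sin 69.5° = 0.9367.
Στ = 0 ⇒ T × 4.04 × 0.9367 = 967.9 ⇒ T = 967.9 / 3.784 = 256 N.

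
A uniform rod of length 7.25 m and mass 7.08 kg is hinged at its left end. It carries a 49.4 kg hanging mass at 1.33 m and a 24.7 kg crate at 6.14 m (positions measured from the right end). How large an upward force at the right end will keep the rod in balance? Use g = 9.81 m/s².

F ≈ 468 N

About the left end:
Beam weight: 7.08 × 9.81 = 69.45 N down at 3.625 m → arm 3.625 m, τ = 69.45 × 3.625 = 251.8 N·m clockwise.
Hanging mass: 49.4 × 9.81 = 484.6 N down at 1.33 m → arm 5.92 m, τ = 484.6 × 5.92 = 2869 N·m clockwise.
Crate: 24.7 × 9.81 = 242.3 N down at 6.14 m → arm 1.11 m, τ = 242.3 × 1.11 = 269 N·m clockwise.
Net moment of the loads = 3390 N·m clockwise.
The upward force F acts at the right end, arm 7.25 m, giving F × 7.25 counterclockwise.
Στ = 0 ⇒ F × 7.25 = 3390 ⇒ F = 3390 / 7.25 = 468 N.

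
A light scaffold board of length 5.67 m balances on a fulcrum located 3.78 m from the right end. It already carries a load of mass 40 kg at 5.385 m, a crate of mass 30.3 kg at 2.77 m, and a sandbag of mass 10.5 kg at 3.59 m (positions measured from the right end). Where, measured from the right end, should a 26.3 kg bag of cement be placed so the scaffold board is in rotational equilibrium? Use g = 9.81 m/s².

Sum moments about the fulcrum (at 3.78 m from the right end) (the support reaction has zero arm there).
Load: 40 × 9.81 = 392.4 N down at 5.385 m → arm 1.605 m, τ = 392.4 × 1.605 = 629.8 N·m counterclockwise.
Crate: 30.3 × 9.81 = 297.2 N down at 2.77 m → arm 1.01 m, τ = 297.2 × 1.01 = 300.2 N·m clockwise.
Sandbag: 10.5 × 9.81 = 103 N down at 3.59 m → arm 0.19 m, τ = 103 × 0.19 = 19.57 N·m clockwise.
Net moment of existing loads = 310 N·m counterclockwise.
The bag of cement weighs 26.3 × 9.81 = 258 N and must supply an equal clockwise moment, so its lever arm about the fulcrum is 310 / 258 = 1.2 m.
That puts it at 3.78 − 1.2 = 2.58 m from the right end.

x ≈ 2.58 m from the right end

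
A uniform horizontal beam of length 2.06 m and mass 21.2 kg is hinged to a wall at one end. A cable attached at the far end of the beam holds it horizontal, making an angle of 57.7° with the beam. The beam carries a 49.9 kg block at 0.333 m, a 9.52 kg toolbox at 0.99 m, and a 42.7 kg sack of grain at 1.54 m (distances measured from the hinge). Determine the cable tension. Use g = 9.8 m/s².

Taking torques about the hinge:
Beam weight: 21.2 × 9.8 = 207.8 N down at 1.03 m → arm 1.03 m, τ = 207.8 × 1.03 = 214 N·m clockwise.
Block: 49.9 × 9.8 = 489 N down at 0.333 m → arm 0.333 m, τ = 489 × 0.333 = 162.8 N·m clockwise.
Toolbox: 9.52 × 9.8 = 93.3 N down at 0.99 m → arm 0.99 m, τ = 93.3 × 0.99 = 92.37 N·m clockwise.
Sack of grain: 42.7 × 9.8 = 418.5 N down at 1.54 m → arm 1.54 m, τ = 418.5 × 1.54 = 644.5 N·m clockwise.
Total clockwise load moment = 1114 N·m.
The cable tension T acts at 2.06 m; only its component perpendicular to the beam, T sinθ, produces torque. sin 57.7° = 0.8453.
Setting net torque to zero: T × 2.06 × 0.8453 = 1114 → T = 1114 / 1.741 = 640 N.

T ≈ 640 N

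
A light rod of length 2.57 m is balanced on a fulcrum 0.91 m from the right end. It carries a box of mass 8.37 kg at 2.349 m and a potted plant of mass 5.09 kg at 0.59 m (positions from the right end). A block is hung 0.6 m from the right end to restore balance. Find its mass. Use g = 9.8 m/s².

m ≈ 33.6 kg

Sum moments about the fulcrum (at 0.91 m from the right end) (the support reaction has zero arm there).
Box: 8.37 × 9.8 = 82.03 N down at 2.349 m → arm 1.439 m, τ = 82.03 × 1.439 = 118 N·m counterclockwise.
Potted plant: 5.09 × 9.8 = 49.88 N down at 0.59 m → arm 0.32 m, τ = 49.88 × 0.32 = 15.96 N·m clockwise.
Net moment of known loads = 102 N·m counterclockwise.
An unknown mass m at 0.6 m has arm 0.31 m; its moment is m·g·0.31 clockwise.
Στ = 0 ⇒ m × 9.8 × 0.31 = 102 ⇒ m = 102 / (9.8 × 0.31) = 33.6 kg.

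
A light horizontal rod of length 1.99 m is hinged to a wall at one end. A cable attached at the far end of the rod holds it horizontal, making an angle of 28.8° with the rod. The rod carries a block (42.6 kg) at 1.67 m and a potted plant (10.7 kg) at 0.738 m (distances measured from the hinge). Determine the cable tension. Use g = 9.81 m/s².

T ≈ 809 N

Taking torques about the hinge:
Block: 42.6 × 9.81 = 417.9 N down at 1.67 m → arm 1.67 m, τ = 417.9 × 1.67 = 697.9 N·m clockwise.
Potted plant: 10.7 × 9.81 = 105 N down at 0.738 m → arm 0.738 m, τ = 105 × 0.738 = 77.49 N·m clockwise.
Total clockwise load moment = 775.4 N·m.
The cable tension T acts at 1.99 m; only its component perpendicular to the rod, T sinθ, produces torque. sin 28.8° = 0.4818.
Setting net torque to zero: T × 1.99 × 0.4818 = 775.4 → T = 775.4 / 0.9588 = 809 N.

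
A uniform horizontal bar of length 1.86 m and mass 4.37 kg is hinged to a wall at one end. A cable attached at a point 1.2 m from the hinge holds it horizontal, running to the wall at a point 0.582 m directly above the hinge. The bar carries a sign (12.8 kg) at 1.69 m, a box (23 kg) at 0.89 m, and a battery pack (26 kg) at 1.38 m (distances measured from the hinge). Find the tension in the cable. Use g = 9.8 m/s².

Take moments about the hinge.
Beam weight: 4.37 × 9.8 = 42.83 N down at 0.93 m → arm 0.93 m, τ = 42.83 × 0.93 = 39.83 N·m clockwise.
Sign: 12.8 × 9.8 = 125.4 N down at 1.69 m → arm 1.69 m, τ = 125.4 × 1.69 = 211.9 N·m clockwise.
Box: 23 × 9.8 = 225.4 N down at 0.89 m → arm 0.89 m, τ = 225.4 × 0.89 = 200.6 N·m clockwise.
Battery pack: 26 × 9.8 = 254.8 N down at 1.38 m → arm 1.38 m, τ = 254.8 × 1.38 = 351.6 N·m clockwise.
Total clockwise load moment = 803.9 N·m.
The cable tension T acts at 1.2 m; only its component perpendicular to the bar, T sinθ, produces torque. sinθ = h/√(h²+d²) = 0.582/√(0.582²+1.2²) = 0.4364.
Στ = 0 ⇒ T × 1.2 × 0.4364 = 803.9 ⇒ T = 803.9 / 0.5237 = 1540 N.

T ≈ 1540 N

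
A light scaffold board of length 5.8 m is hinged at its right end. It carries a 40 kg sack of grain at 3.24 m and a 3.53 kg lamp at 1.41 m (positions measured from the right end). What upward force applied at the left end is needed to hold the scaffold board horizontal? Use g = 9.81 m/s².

F ≈ 228 N

Sum moments about the right end (the unknown pivot reaction has zero arm there).
Sack of grain: 40 × 9.81 = 392.4 N down at 3.24 m → arm 3.24 m, τ = 392.4 × 3.24 = 1271 N·m counterclockwise.
Lamp: 3.53 × 9.81 = 34.63 N down at 1.41 m → arm 1.41 m, τ = 34.63 × 1.41 = 48.83 N·m counterclockwise.
Net moment of the loads = 1320 N·m counterclockwise.
The upward force F acts at the left end, arm 5.8 m, giving F × 5.8 clockwise.
For rotational equilibrium, F × 5.8 = 1320, so F = 1320 / 5.8 = 228 N.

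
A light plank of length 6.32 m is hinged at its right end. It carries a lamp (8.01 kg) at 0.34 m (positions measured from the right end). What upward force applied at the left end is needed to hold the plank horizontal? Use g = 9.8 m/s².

Taking torques about the right end:
Lamp: 8.01 × 9.8 = 78.5 N down at 0.34 m → arm 0.34 m, τ = 78.5 × 0.34 = 26.69 N·m counterclockwise.
Net moment of the loads = 26.69 N·m counterclockwise.
The upward force F acts at the left end, arm 6.32 m, giving F × 6.32 clockwise.
Balancing moments: F × 6.32 = 26.69, giving F = 26.69 / 6.32 = 4.22 N.

F ≈ 4.22 N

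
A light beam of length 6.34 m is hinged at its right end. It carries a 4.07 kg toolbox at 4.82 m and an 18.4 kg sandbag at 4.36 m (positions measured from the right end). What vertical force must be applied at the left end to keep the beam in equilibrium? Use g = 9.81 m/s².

Choose the right end as the axis so the unknown pivot reaction has zero arm there.
Toolbox: 4.07 × 9.81 = 39.93 N down at 4.82 m → arm 4.82 m, τ = 39.93 × 4.82 = 192.5 N·m counterclockwise.
Sandbag: 18.4 × 9.81 = 180.5 N down at 4.36 m → arm 4.36 m, τ = 180.5 × 4.36 = 787 N·m counterclockwise.
Net moment of the loads = 979.5 N·m counterclockwise.
The upward force F acts at the left end, arm 6.34 m, giving F × 6.34 clockwise.
Setting net torque to zero: F × 6.34 = 979.5 → F = 979.5 / 6.34 = 154 N.

F ≈ 154 N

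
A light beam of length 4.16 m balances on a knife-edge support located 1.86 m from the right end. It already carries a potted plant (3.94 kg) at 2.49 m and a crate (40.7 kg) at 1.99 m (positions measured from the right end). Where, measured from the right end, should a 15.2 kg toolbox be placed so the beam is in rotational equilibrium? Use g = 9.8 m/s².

x ≈ 1.35 m from the right end

Choose the knife-edge support (at 1.86 m from the right end) as the axis so the support reaction has zero arm there.
Potted plant: 3.94 × 9.8 = 38.61 N down at 2.49 m → arm 0.63 m, τ = 38.61 × 0.63 = 24.32 N·m counterclockwise.
Crate: 40.7 × 9.8 = 398.9 N down at 1.99 m → arm 0.13 m, τ = 398.9 × 0.13 = 51.86 N·m counterclockwise.
Net moment of existing loads = 76.18 N·m counterclockwise.
The toolbox weighs 15.2 × 9.8 = 149 N and must supply an equal clockwise moment, so its lever arm about the knife-edge support is 76.18 / 149 = 0.511 m.
That puts it at 1.86 − 0.511 = 1.35 m from the right end.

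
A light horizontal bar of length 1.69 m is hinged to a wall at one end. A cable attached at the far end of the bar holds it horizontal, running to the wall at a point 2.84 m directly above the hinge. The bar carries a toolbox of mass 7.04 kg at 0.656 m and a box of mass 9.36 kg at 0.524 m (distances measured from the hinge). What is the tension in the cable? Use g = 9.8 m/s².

Taking torques about the hinge:
Toolbox: 7.04 × 9.8 = 68.99 N down at 0.656 m → arm 0.656 m, τ = 68.99 × 0.656 = 45.26 N·m clockwise.
Box: 9.36 × 9.8 = 91.73 N down at 0.524 m → arm 0.524 m, τ = 91.73 × 0.524 = 48.07 N·m clockwise.
Total clockwise load moment = 93.33 N·m.
The cable tension T acts at 1.69 m; only its component perpendicular to the bar, T sinθ, produces torque. sinθ = h/√(h²+d²) = 2.84/√(2.84²+1.69²) = 0.8594.
Στ = 0 ⇒ T × 1.69 × 0.8594 = 93.33 ⇒ T = 93.33 / 1.452 = 64.3 N.

T ≈ 64.3 N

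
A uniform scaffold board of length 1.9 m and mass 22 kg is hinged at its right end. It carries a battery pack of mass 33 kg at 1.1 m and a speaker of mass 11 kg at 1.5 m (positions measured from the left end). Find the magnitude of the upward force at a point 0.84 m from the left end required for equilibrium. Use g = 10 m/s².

Choose the right end as the axis so the unknown pivot reaction has zero arm there.
Beam weight: 22 × 10 = 220 N down at 0.95 m → arm 0.95 m, τ = 220 × 0.95 = 209 N·m counterclockwise.
Battery pack: 33 × 10 = 330 N down at 1.1 m → arm 0.8 m, τ = 330 × 0.8 = 264 N·m counterclockwise.
Speaker: 11 × 10 = 110 N down at 1.5 m → arm 0.4 m, τ = 110 × 0.4 = 44 N·m counterclockwise.
Net moment of the loads = 517 N·m counterclockwise.
The upward force F acts at a point 0.84 m from the left end, arm 1.06 m, giving F × 1.06 clockwise.
Balancing moments: F × 1.06 = 517, giving F = 517 / 1.06 = 488 N.

F ≈ 488 N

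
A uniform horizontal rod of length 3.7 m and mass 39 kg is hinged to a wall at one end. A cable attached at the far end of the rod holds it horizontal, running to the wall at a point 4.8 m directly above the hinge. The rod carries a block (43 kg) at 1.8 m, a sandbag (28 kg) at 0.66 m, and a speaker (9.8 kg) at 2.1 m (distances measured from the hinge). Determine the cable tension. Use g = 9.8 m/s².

T ≈ 631 N

Taking torques about the hinge:
Beam weight: 39 × 9.8 = 382.2 N down at 1.85 m → arm 1.85 m, τ = 382.2 × 1.85 = 707.1 N·m clockwise.
Block: 43 × 9.8 = 421.4 N down at 1.8 m → arm 1.8 m, τ = 421.4 × 1.8 = 758.5 N·m clockwise.
Sandbag: 28 × 9.8 = 274.4 N down at 0.66 m → arm 0.66 m, τ = 274.4 × 0.66 = 181.1 N·m clockwise.
Speaker: 9.8 × 9.8 = 96.04 N down at 2.1 m → arm 2.1 m, τ = 96.04 × 2.1 = 201.7 N·m clockwise.
Total clockwise load moment = 1848 N·m.
The cable tension T acts at 3.7 m; only its component perpendicular to the rod, T sinθ, produces torque. sinθ = h/√(h²+d²) = 4.8/√(4.8²+3.7²) = 0.792.
Setting net torque to zero: T × 3.7 × 0.792 = 1848 → T = 1848 / 2.93 = 631 N.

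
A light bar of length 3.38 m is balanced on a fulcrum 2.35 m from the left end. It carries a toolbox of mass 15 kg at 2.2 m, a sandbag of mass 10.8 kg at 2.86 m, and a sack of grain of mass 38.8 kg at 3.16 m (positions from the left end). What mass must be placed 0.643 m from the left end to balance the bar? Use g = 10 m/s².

Choose the fulcrum (at 2.35 m from the left end) as the axis so the support reaction has zero arm there.
Toolbox: 15 × 10 = 150 N down at 2.2 m → arm 0.15 m, τ = 150 × 0.15 = 22.5 N·m counterclockwise.
Sandbag: 10.8 × 10 = 108 N down at 2.86 m → arm 0.51 m, τ = 108 × 0.51 = 55.08 N·m clockwise.
Sack of grain: 38.8 × 10 = 388 N down at 3.16 m → arm 0.81 m, τ = 388 × 0.81 = 314.3 N·m clockwise.
Net moment of known loads = 346.9 N·m clockwise.
An unknown mass m at 0.643 m has arm 1.707 m; its moment is m·g·1.707 counterclockwise.
Balancing moments: m × 10 × 1.707 = 346.9, giving m = 346.9 / (10 × 1.707) = 20.3 kg.

m ≈ 20.3 kg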